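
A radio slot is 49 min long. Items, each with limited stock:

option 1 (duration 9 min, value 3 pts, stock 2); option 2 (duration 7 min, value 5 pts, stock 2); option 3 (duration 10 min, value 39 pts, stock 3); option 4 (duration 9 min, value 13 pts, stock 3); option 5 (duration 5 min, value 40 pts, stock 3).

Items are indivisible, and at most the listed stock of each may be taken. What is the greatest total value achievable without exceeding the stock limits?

237 pts

Best selections within duration 49 and stock limits:
- 3×option 3 + 3×option 5: duration 45, value 237
- 2×option 3 + 1×option 4 + 3×option 5: duration 44, value 211
- 3×option 3 + 1×option 4 + 2×option 5: duration 49, value 210
- 2×option 2 + 2×option 3 + 3×option 5: duration 49, value 208
Best: 237 pts.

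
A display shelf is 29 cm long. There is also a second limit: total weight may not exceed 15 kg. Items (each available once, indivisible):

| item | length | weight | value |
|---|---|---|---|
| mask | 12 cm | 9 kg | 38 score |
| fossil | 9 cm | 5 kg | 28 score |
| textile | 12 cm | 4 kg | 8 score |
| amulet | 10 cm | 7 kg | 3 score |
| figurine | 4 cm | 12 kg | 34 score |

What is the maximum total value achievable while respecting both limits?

Feasible sets respecting both limits:
- mask+fossil: length 21, weight 14, value 66
- mask+textile: length 24, weight 13, value 46
- mask: length 12, weight 9, value 38
Best: 66 score.

66 score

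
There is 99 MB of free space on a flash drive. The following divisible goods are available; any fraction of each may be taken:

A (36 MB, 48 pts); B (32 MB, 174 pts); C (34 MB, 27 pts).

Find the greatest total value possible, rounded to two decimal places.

Take in order of value per unit:
- B (174/32 per unit): all 32 → value 174, running total 174.00
- A (48/36 per unit): all 36 → value 48, running total 222.00
- C (27/34 per unit): 31 of 34 → value 31×27/34 = 24.6176, running total 246.62
Total 246.62.

246.62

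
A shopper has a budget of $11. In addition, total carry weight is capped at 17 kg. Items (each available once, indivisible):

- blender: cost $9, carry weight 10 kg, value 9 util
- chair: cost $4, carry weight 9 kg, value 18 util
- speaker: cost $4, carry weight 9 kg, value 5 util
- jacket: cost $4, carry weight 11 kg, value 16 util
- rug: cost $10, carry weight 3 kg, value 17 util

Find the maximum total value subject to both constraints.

Feasible sets respecting both limits:
- chair: cost 4, carry weight 9, value 18
- rug: cost 10, carry weight 3, value 17
- jacket: cost 4, carry weight 11, value 16
Best: 18 util.

18 util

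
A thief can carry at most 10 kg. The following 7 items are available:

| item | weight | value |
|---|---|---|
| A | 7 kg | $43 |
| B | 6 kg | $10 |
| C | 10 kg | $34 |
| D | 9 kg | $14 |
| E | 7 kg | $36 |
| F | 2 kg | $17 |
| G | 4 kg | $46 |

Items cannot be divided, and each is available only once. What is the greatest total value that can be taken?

$63

This is a 0/1 knapsack; check combinations near the capacity.
- F+G: weight 2+4=6, value 17+46=63
- A+F: weight 7+2=9, value 43+17=60
- B+G: weight 6+4=10, value 10+46=56
- E+F: weight 7+2=9, value 36+17=53
Best: $63.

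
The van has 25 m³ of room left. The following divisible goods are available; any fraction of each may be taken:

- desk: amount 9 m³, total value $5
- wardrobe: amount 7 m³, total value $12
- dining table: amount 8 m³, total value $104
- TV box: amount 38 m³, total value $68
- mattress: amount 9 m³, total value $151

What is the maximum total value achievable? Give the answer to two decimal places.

Take in order of value per unit:
- mattress (151/9 per unit): all 9 → value 151, running total 151.00
- dining table (104/8 per unit): all 8 → value 104, running total 255.00
- TV box (68/38 per unit): 8 of 38 → value 8×68/38 = 14.3158, running total 269.32
Total 269.32.

269.32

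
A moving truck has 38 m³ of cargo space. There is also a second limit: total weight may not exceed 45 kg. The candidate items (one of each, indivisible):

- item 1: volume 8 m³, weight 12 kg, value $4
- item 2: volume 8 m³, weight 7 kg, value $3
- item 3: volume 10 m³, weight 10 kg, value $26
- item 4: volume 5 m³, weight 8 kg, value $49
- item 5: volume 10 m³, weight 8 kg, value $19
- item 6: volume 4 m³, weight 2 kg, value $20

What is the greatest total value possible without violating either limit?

$118

Feasible sets respecting both limits:
- item 1+item 3+item 4+item 5+item 6: volume 37, weight 40, value 118
- item 2+item 3+item 4+item 5+item 6: volume 37, weight 35, value 117
- item 3+item 4+item 5+item 6: volume 29, weight 28, value 114
Best: $118.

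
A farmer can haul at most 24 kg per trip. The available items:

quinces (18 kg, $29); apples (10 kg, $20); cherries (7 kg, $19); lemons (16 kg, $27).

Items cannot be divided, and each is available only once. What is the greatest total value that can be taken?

$46

This is a 0/1 knapsack; check combinations near the capacity.
- cherries+lemons: weight 7+16=23, value 19+27=46
- apples+cherries: weight 10+7=17, value 20+19=39
- quinces: weight 18, value 29
- lemons: weight 16, value 27
- apples: weight 10, value 20
Best: $46.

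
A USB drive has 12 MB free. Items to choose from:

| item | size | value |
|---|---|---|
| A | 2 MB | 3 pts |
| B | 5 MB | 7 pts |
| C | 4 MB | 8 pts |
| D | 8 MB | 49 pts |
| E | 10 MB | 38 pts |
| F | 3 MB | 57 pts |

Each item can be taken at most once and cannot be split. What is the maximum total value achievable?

Check high-value combinations within 12 MB:
- D+F: size 8+3=11, value 49+57=106
- B+C+F: size 5+4+3=12, value 7+8+57=72
- A+C+F: size 2+4+3=9, value 3+8+57=68
Best: 106 pts.

106 pts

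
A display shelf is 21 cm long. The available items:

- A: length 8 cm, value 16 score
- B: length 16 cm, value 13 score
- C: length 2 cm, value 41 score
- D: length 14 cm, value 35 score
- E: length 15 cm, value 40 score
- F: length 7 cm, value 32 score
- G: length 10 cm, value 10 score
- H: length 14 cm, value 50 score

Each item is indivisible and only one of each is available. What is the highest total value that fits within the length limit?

91 score

Check high-value combinations within 21 cm:
- C+H: length 2+14=16, value 41+50=91
- A+C+F: length 8+2+7=17, value 16+41+32=89
- C+F+G: length 2+7+10=19, value 41+32+10=83
- F+H: length 7+14=21, value 32+50=82
Best: 91 score.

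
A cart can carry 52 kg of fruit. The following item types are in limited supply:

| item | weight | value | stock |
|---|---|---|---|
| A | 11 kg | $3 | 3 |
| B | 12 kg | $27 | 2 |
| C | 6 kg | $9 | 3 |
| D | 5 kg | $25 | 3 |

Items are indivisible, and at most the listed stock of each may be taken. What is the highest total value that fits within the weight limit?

$147

Top feasible selections:
- 2×B + 2×C + 3×D: weight 51, value 147
- 2×B + 1×C + 3×D: weight 45, value 138
Best: $147.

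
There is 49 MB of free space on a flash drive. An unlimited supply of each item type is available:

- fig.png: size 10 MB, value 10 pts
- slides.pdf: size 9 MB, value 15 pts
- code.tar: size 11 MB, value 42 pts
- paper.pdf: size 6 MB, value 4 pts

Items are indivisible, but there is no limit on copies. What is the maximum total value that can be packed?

Best value-per-unit is code.tar at 42/11, and filling with it alone uses size 4×11=44. No mix of the others beats 4×42 = 168.

168 pts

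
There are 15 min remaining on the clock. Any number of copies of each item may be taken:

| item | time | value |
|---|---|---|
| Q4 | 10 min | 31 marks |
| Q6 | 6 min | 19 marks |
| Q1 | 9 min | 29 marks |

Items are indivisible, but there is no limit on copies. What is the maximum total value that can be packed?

Best value-per-unit is Q1 at 29/9; filling with it alone gives 1×29 = 29.
Optimal mix: 1×Q6 + 1×Q1 → time 15, value 48.

48 marks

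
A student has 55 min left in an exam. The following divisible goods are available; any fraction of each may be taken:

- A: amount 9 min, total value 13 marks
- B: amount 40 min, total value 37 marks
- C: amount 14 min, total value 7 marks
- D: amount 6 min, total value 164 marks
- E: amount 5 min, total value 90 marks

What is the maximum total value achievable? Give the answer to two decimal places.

Take in order of value per unit:
- D (164/6 per unit): all 6 → value 164, running total 164.00
- E (90/5 per unit): all 5 → value 90, running total 254.00
- A (13/9 per unit): all 9 → value 13, running total 267.00
- B (37/40 per unit): 35 of 40 → value 35×37/40 = 32.3750, running total 299.38
Total 299.38.

299.38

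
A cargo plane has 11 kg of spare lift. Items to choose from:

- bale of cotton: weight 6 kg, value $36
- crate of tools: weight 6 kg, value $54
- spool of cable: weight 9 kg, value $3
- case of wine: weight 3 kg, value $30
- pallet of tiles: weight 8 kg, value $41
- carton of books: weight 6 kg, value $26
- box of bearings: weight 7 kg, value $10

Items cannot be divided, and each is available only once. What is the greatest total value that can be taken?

$84

Check high-value combinations within 11 kg:
- crate of tools+case of wine: weight 6+3=9, value 54+30=84
- case of wine+pallet of tiles: weight 3+8=11, value 30+41=71
- bale of cotton+case of wine: weight 6+3=9, value 36+30=66
- case of wine+carton of books: weight 3+6=9, value 30+26=56
- crate of tools: weight 6, value 54
Best: $84.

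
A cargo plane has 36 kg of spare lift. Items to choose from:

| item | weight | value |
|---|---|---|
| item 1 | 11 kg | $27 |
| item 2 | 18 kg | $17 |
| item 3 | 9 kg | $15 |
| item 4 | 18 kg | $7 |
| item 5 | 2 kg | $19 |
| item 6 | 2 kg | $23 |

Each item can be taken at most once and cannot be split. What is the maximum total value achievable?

Check high-value combinations within 36 kg:
- item 1+item 2+item 5+item 6: weight 11+18+2+2=33, value 27+17+19+23=86
- item 1+item 3+item 5+item 6: weight 11+9+2+2=24, value 27+15+19+23=84
- item 1+item 4+item 5+item 6: weight 11+18+2+2=33, value 27+7+19+23=76
- item 2+item 3+item 5+item 6: weight 18+9+2+2=31, value 17+15+19+23=74
- item 1+item 5+item 6: weight 11+2+2=15, value 27+19+23=69
Best: $86.

$86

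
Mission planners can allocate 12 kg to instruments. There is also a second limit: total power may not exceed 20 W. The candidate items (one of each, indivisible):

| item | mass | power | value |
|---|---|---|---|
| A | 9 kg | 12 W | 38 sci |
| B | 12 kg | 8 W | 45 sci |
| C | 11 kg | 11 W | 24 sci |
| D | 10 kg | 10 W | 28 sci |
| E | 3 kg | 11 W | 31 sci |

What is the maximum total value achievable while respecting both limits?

Feasible sets respecting both limits:
- B: mass 12, power 8, value 45
- A: mass 9, power 12, value 38
- E: mass 3, power 11, value 31
Best: 45 sci.

45 sci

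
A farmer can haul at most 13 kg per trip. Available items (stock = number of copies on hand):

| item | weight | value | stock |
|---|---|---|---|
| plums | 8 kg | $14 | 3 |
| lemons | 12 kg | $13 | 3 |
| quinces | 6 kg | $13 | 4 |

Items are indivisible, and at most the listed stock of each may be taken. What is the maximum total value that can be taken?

Top feasible selections:
- 2×quinces: weight 12, value 26
- 1×plums: weight 8, value 14
- 1×quinces: weight 6, value 13
- 1×lemons: weight 12, value 13
Best: $26.

$26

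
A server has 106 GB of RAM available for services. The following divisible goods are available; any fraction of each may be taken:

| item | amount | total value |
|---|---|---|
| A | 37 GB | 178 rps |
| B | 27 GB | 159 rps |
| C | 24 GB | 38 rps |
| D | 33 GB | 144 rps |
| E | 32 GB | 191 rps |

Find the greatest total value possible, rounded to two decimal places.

571.64

Take in order of value per unit:
- E (191/32 per unit): all 32 → value 191, running total 191.00
- B (159/27 per unit): all 27 → value 159, running total 350.00
- A (178/37 per unit): all 37 → value 178, running total 528.00
- D (144/33 per unit): 10 of 33 → value 10×144/33 = 43.6364, running total 571.64
Total 571.64.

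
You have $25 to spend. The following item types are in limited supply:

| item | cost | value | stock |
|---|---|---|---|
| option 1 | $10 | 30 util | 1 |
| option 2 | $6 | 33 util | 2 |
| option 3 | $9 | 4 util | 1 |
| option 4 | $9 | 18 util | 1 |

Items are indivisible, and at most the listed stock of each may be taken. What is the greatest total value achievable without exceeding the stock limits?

Best selections within cost 25 and stock limits:
- 1×option 1 + 2×option 2: cost 22, value 96
- 2×option 2 + 1×option 4: cost 21, value 84
- 1×option 1 + 1×option 2 + 1×option 4: cost 25, value 81
Best: 96 util.

96 util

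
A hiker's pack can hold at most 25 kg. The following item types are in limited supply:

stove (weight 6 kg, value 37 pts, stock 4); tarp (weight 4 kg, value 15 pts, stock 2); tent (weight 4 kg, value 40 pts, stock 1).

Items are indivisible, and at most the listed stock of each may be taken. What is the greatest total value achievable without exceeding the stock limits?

Top feasible selections:
- 3×stove + 1×tent: weight 22, value 151
- 4×stove: weight 24, value 148
- 2×stove + 2×tarp + 1×tent: weight 24, value 144
- 2×stove + 1×tarp + 1×tent: weight 20, value 129
Best: 151 pts.

151 pts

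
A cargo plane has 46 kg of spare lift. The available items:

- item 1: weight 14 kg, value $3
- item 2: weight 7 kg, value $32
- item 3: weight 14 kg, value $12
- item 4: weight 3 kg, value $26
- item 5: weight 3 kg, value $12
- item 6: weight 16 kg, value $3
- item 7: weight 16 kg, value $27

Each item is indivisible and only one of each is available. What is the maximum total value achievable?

This is a 0/1 knapsack; check combinations near the capacity.
- item 2+item 3+item 4+item 5+item 7: weight 7+14+3+3+16=43, value 32+12+26+12+27=109
- item 1+item 2+item 4+item 5+item 7: weight 14+7+3+3+16=43, value 3+32+26+12+27=100
- item 2+item 4+item 5+item 6+item 7: weight 7+3+3+16+16=45, value 32+26+12+3+27=100
- item 2+item 4+item 5+item 7: weight 7+3+3+16=29, value 32+26+12+27=97
- item 2+item 3+item 4+item 7: weight 7+14+3+16=40, value 32+12+26+27=97
Best: $109.

$109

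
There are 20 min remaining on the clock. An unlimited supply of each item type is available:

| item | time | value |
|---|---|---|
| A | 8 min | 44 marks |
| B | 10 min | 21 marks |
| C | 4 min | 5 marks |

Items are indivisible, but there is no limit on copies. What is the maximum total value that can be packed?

Best value-per-unit is A at 44/8; filling with it alone gives 2×44 = 88.
Optimal mix: 2×A + 1×C → time 20, value 93.

93 marks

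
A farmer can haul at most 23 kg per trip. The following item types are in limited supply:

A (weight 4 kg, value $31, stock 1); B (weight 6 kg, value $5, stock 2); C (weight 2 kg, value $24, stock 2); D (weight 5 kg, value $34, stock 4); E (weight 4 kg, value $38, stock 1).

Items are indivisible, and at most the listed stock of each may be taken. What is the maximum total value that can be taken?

Best selections within weight 23 and stock limits:
- 2×C + 3×D + 1×E: weight 23, value 188
- 1×A + 2×C + 2×D + 1×E: weight 22, value 185
- 1×A + 2×C + 3×D: weight 23, value 181
Best: $188.

$188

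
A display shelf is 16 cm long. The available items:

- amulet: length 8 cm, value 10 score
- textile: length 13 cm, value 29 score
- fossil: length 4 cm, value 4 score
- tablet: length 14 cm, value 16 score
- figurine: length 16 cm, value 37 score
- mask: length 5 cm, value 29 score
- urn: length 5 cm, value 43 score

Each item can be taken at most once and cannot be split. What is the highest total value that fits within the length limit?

Check high-value combinations within 16 cm:
- fossil+mask+urn: length 4+5+5=14, value 4+29+43=76
- mask+urn: length 5+5=10, value 29+43=72
- amulet+urn: length 8+5=13, value 10+43=53
- fossil+urn: length 4+5=9, value 4+43=47
- urn: length 5, value 43
Best: 76 score.

76 score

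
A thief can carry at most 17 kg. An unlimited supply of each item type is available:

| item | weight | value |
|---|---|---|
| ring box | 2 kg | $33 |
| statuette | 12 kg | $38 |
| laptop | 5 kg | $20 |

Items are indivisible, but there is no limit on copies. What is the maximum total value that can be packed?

Best value-per-unit is ring box at 33/2, and filling with it alone uses weight 8×2=16. No mix of the others beats 8×33 = 264.

$264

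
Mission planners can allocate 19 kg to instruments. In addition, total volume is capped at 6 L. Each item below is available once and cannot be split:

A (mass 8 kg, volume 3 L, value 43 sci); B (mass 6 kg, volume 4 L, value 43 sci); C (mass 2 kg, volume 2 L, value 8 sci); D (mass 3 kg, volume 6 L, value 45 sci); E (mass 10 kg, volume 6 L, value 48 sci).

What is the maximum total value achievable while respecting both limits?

51 sci

Feasible sets respecting both limits:
- A+C: mass 10, volume 5, value 51
- B+C: mass 8, volume 6, value 51
- E: mass 10, volume 6, value 48
- D: mass 3, volume 6, value 45
Best: 51 sci.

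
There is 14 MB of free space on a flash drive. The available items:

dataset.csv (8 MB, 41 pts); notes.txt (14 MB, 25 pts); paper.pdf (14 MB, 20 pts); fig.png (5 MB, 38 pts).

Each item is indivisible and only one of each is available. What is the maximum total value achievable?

Check high-value combinations within 14 MB:
- dataset.csv+fig.png: size 8+5=13, value 41+38=79
- dataset.csv: size 8, value 41
- fig.png: size 5, value 38
- notes.txt: size 14, value 25
- paper.pdf: size 14, value 20
Best: 79 pts.

79 pts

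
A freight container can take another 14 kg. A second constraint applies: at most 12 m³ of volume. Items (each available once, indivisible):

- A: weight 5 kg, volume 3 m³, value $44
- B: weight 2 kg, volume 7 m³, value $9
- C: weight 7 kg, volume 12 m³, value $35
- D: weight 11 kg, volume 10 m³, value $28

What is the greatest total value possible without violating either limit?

Feasible sets respecting both limits:
- A+B: weight 7, volume 10, value 53
- A: weight 5, volume 3, value 44
- C: weight 7, volume 12, value 35
- D: weight 11, volume 10, value 28
Best: $53.

$53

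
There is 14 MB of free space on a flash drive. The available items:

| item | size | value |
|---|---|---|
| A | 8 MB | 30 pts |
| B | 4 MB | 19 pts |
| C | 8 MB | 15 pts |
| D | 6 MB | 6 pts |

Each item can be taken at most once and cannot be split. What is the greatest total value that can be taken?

Check high-value combinations within 14 MB:
- A+B: size 8+4=12, value 30+19=49
- A+D: size 8+6=14, value 30+6=36
- B+C: size 4+8=12, value 19+15=34
- A: size 8, value 30
- B+D: size 4+6=10, value 19+6=25
Best: 49 pts.

49 pts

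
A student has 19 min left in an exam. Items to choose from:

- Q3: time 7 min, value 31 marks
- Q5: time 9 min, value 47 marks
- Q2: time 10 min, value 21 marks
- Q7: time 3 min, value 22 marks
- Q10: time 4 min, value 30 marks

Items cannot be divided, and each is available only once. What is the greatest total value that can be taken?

Check high-value combinations within 19 min:
- Q3+Q5+Q7: time 7+9+3=19, value 31+47+22=100
- Q5+Q7+Q10: time 9+3+4=16, value 47+22+30=99
- Q3+Q7+Q10: time 7+3+4=14, value 31+22+30=83
- Q3+Q5: time 7+9=16, value 31+47=78
Best: 100 marks.

100 marks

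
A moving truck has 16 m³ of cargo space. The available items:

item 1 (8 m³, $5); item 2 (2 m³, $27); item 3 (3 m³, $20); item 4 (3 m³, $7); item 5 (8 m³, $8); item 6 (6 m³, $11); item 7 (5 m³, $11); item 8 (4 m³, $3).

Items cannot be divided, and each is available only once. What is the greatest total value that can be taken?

$69

Check high-value combinations within 16 m³:
- item 2+item 3+item 6+item 7: volume 2+3+6+5=16, value 27+20+11+11=69
- item 2+item 3+item 4+item 7: volume 2+3+3+5=13, value 27+20+7+11=65
- item 2+item 3+item 4+item 6: volume 2+3+3+6=14, value 27+20+7+11=65
- item 2+item 3+item 4+item 5: volume 2+3+3+8=16, value 27+20+7+8=62
Best: $69.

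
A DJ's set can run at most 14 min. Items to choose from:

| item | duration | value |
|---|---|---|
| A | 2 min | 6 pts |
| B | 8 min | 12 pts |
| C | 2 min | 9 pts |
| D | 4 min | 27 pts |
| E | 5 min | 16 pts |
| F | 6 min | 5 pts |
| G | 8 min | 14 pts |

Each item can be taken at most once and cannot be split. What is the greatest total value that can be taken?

This is a 0/1 knapsack; check combinations near the capacity.
- A+C+D+E: duration 2+2+4+5=13, value 6+9+27+16=58
- C+D+E: duration 2+4+5=11, value 9+27+16=52
- C+D+G: duration 2+4+8=14, value 9+27+14=50
- A+D+E: duration 2+4+5=11, value 6+27+16=49
- B+C+D: duration 8+2+4=14, value 12+9+27=48
Best: 58 pts.

58 pts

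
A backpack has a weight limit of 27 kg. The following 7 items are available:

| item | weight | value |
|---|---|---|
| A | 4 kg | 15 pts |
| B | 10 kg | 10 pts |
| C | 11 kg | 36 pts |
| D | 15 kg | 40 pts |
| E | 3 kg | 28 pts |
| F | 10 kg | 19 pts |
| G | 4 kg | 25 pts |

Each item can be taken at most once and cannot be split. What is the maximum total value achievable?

108 pts

Check high-value combinations within 27 kg:
- A+D+E+G: weight 4+15+3+4=26, value 15+40+28+25=108
- A+C+E+G: weight 4+11+3+4=22, value 15+36+28+25=104
- D+E+G: weight 15+3+4=22, value 40+28+25=93
- C+E+G: weight 11+3+4=18, value 36+28+25=89
- A+E+F+G: weight 4+3+10+4=21, value 15+28+19+25=87
Best: 108 pts.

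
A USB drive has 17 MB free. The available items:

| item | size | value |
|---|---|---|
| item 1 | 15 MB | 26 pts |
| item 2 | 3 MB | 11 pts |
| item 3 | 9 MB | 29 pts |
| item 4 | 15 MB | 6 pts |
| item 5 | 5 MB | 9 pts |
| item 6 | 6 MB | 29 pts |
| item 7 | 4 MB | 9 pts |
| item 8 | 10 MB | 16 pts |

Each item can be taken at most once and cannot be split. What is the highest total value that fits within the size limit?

58 pts

Check high-value combinations within 17 MB:
- item 3+item 6: size 9+6=15, value 29+29=58
- item 2+item 6+item 7: size 3+6+4=13, value 11+29+9=49
- item 2+item 5+item 6: size 3+5+6=14, value 11+9+29=49
- item 2+item 3+item 7: size 3+9+4=16, value 11+29+9=49
- item 2+item 3+item 5: size 3+9+5=17, value 11+29+9=49
Best: 58 pts.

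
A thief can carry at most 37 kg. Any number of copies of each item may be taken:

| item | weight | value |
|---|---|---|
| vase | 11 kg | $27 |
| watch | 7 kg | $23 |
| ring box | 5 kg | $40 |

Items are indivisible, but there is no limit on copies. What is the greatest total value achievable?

$280

Best value-per-unit is ring box at 40/5, and filling with it alone uses weight 7×5=35. No mix of the others beats 7×40 = 280.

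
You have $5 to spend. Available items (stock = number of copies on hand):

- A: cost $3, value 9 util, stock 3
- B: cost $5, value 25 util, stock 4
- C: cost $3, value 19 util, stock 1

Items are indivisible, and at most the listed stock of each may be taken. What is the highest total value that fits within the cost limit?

Top feasible selections:
- 1×B: cost 5, value 25
- 1×C: cost 3, value 19
Best: 25 util.

25 util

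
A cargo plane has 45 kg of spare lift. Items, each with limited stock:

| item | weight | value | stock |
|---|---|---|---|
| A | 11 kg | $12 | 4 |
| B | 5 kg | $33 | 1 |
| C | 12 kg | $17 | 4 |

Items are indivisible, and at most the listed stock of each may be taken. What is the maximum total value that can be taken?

Top feasible selections:
- 1×B + 3×C: weight 41, value 84
- 1×A + 1×B + 2×C: weight 40, value 79
- 2×A + 1×B + 1×C: weight 39, value 74
Best: $84.

$84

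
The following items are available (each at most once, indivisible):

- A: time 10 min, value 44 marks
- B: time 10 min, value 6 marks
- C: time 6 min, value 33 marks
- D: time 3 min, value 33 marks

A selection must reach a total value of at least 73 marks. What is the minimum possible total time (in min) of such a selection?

Subsets with value ≥ 73, sorted by total time:
- A+D: time 13, value 77
- A+C: time 16, value 77
- A+C+D: time 19, value 110
Minimum time: 13 min.

13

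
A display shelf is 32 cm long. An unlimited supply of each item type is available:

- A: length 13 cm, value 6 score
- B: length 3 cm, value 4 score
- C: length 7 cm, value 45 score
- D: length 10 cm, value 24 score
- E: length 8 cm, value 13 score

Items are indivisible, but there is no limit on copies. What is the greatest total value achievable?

Best value-per-unit is C at 45/7; filling with it alone gives 4×45 = 180.
Optimal mix: 1×B + 4×C → length 31, value 184.

184 score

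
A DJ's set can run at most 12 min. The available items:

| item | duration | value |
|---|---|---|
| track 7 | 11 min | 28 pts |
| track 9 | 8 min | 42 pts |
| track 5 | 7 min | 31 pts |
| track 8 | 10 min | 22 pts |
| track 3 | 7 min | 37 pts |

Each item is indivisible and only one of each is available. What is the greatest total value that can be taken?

Check high-value combinations within 12 min:
- track 9: duration 8, value 42
- track 3: duration 7, value 37
- track 5: duration 7, value 31
- track 7: duration 11, value 28
- track 8: duration 10, value 22
Best: 42 pts.

42 pts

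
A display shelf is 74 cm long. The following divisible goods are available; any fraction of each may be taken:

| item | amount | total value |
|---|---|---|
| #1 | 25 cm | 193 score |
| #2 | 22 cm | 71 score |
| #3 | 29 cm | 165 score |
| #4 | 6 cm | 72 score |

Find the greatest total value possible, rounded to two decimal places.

Take in order of value per unit:
- #4 (72/6 per unit): all 6 → value 72, running total 72.00
- #1 (193/25 per unit): all 25 → value 193, running total 265.00
- #3 (165/29 per unit): all 29 → value 165, running total 430.00
- #2 (71/22 per unit): 14 of 22 → value 14×71/22 = 45.1818, running total 475.18
Total 475.18.

475.18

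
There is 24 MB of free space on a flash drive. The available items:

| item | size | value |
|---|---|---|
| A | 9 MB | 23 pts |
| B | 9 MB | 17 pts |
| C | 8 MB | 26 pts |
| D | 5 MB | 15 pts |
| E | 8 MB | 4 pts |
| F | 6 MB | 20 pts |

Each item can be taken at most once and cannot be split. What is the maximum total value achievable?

69 pts

Check high-value combinations within 24 MB:
- A+C+F: size 9+8+6=23, value 23+26+20=69
- A+C+D: size 9+8+5=22, value 23+26+15=64
- B+C+F: size 9+8+6=23, value 17+26+20=63
- C+D+F: size 8+5+6=19, value 26+15+20=61
- A+B+F: size 9+9+6=24, value 23+17+20=60
Best: 69 pts.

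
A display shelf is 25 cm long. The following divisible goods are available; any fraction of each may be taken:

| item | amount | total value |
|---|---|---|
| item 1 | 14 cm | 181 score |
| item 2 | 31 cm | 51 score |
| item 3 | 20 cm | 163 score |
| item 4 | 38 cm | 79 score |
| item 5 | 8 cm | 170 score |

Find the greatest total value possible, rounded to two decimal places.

375.45

Take in order of value per unit:
- item 5 (170/8 per unit): all 8 → value 170, running total 170.00
- item 1 (181/14 per unit): all 14 → value 181, running total 351.00
- item 3 (163/20 per unit): 3 of 20 → value 3×163/20 = 24.4500, running total 375.45
Total 375.45.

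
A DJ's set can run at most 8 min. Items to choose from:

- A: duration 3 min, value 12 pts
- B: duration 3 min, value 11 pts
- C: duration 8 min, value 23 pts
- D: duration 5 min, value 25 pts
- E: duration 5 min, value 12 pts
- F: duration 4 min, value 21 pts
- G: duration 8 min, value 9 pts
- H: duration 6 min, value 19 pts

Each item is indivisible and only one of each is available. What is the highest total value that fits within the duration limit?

This is a 0/1 knapsack; check combinations near the capacity.
- A+D: duration 3+5=8, value 12+25=37
- B+D: duration 3+5=8, value 11+25=36
- A+F: duration 3+4=7, value 12+21=33
- B+F: duration 3+4=7, value 11+21=32
- D: duration 5, value 25
Best: 37 pts.

37 pts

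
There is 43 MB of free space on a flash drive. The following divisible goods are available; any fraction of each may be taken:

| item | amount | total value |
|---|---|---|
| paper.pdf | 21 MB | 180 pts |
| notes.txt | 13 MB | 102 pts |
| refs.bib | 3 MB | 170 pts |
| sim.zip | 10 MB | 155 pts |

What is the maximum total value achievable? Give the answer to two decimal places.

Take in order of value per unit:
- refs.bib (170/3 per unit): all 3 → value 170, running total 170.00
- sim.zip (155/10 per unit): all 10 → value 155, running total 325.00
- paper.pdf (180/21 per unit): all 21 → value 180, running total 505.00
- notes.txt (102/13 per unit): 9 of 13 → value 9×102/13 = 70.6154, running total 575.62
Total 575.62.

575.62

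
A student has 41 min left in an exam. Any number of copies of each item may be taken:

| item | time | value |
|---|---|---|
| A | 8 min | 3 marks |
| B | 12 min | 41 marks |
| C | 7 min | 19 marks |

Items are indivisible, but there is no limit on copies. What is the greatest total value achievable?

Best value-per-unit is B at 41/12, and filling with it alone uses time 3×12=36. No mix of the others beats 3×41 = 123.

123 marks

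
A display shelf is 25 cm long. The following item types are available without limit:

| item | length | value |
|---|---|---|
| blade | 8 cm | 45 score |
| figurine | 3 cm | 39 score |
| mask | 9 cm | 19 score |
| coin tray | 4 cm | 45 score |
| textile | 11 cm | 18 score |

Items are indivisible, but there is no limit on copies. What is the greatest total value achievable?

Best value-per-unit is figurine at 39/3; filling with it alone gives 8×39 = 312.
Optimal mix: 7×figurine + 1×coin tray → length 25, value 318.

318 score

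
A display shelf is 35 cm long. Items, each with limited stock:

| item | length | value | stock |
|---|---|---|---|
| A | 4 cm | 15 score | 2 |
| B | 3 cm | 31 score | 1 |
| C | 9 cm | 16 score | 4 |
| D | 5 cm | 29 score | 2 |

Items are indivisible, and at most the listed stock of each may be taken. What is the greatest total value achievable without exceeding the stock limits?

136 score

Best selections within length 35 and stock limits:
- 1×A + 1×B + 2×C + 2×D: length 35, value 136
- 2×A + 1×B + 1×C + 2×D: length 30, value 135
Best: 136 score.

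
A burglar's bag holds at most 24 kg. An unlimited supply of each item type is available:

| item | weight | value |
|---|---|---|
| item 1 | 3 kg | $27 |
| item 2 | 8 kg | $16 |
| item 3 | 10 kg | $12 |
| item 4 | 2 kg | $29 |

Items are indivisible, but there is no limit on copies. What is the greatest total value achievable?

$348

Best value-per-unit is item 4 at 29/2, and filling with it alone uses weight 12×2=24. No mix of the others beats 12×29 = 348.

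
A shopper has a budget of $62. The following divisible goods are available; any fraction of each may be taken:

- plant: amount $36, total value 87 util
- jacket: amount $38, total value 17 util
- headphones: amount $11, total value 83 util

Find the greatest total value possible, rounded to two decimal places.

176.71

Take in order of value per unit:
- headphones (83/11 per unit): all 11 → value 83, running total 83.00
- plant (87/36 per unit): all 36 → value 87, running total 170.00
- jacket (17/38 per unit): 15 of 38 → value 15×17/38 = 6.7105, running total 176.71
Total 176.71.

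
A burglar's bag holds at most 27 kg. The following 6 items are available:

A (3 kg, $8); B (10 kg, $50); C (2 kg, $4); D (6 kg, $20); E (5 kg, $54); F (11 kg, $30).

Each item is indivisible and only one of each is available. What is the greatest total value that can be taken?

Check high-value combinations within 27 kg:
- A+B+C+D+E: weight 3+10+2+6+5=26, value 8+50+4+20+54=136
- B+E+F: weight 10+5+11=26, value 50+54+30=134
- A+B+D+E: weight 3+10+6+5=24, value 8+50+20+54=132
Best: $136.

$136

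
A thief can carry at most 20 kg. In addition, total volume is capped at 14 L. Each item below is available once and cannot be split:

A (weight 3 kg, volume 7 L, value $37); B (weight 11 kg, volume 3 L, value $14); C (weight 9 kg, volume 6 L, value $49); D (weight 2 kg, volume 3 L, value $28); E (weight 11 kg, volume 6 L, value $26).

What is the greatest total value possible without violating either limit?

$86

Feasible sets respecting both limits:
- A+C: weight 12, volume 13, value 86
- A+B+D: weight 16, volume 13, value 79
- C+D: weight 11, volume 9, value 77
- C+E: weight 20, volume 12, value 75
Best: $86.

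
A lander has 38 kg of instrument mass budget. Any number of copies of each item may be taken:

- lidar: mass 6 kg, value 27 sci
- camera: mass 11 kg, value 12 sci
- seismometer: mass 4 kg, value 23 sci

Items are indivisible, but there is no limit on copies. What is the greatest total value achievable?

Best value-per-unit is seismometer at 23/4; filling with it alone gives 9×23 = 207.
Optimal mix: 1×lidar + 8×seismometer → mass 38, value 211.

211 sci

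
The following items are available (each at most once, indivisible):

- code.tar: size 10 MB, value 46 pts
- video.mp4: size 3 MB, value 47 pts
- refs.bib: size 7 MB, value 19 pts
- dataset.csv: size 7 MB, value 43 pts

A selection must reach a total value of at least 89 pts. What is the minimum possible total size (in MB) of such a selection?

Subsets with value ≥ 89, sorted by total size:
- video.mp4+dataset.csv: size 10, value 90
- code.tar+video.mp4: size 13, value 93
- video.mp4+refs.bib+dataset.csv: size 17, value 109
Minimum size: 10 MB.

10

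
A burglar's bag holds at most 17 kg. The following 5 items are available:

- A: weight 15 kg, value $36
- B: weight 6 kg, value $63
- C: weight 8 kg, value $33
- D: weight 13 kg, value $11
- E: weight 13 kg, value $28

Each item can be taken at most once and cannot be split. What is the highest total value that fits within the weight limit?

Check high-value combinations within 17 kg:
- B+C: weight 6+8=14, value 63+33=96
- B: weight 6, value 63
- A: weight 15, value 36
- C: weight 8, value 33
- E: weight 13, value 28
Best: $96.

$96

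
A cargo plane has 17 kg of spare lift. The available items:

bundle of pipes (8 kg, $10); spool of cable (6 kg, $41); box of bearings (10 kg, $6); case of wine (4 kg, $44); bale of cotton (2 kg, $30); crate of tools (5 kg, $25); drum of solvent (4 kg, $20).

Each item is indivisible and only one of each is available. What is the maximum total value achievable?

$140

Check high-value combinations within 17 kg:
- spool of cable+case of wine+bale of cotton+crate of tools: weight 6+4+2+5=17, value 41+44+30+25=140
- spool of cable+case of wine+bale of cotton+drum of solvent: weight 6+4+2+4=16, value 41+44+30+20=135
- case of wine+bale of cotton+crate of tools+drum of solvent: weight 4+2+5+4=15, value 44+30+25+20=119
Best: $140.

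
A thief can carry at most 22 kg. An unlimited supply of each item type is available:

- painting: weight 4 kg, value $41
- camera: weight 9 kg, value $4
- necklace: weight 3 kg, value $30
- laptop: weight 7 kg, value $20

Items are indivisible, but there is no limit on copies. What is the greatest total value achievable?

Best value-per-unit is painting at 41/4; filling with it alone gives 5×41 = 205.
Optimal mix: 4×painting + 2×necklace → weight 22, value 224.

$224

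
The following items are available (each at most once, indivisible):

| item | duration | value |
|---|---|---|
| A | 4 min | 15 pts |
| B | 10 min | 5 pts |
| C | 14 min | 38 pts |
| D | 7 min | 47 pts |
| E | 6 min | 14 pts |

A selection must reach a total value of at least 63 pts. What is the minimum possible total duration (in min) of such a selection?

Subsets with value ≥ 63, sorted by total duration:
- A+D+E: duration 17, value 76
- C+D: duration 21, value 85
Minimum duration: 17 min.

17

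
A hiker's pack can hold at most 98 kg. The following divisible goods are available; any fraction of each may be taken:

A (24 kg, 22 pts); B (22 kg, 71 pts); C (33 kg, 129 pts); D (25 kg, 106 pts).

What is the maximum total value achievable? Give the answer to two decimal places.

322.50

Take in order of value per unit:
- D (106/25 per unit): all 25 → value 106, running total 106.00
- C (129/33 per unit): all 33 → value 129, running total 235.00
- B (71/22 per unit): all 22 → value 71, running total 306.00
- A (22/24 per unit): 18 of 24 → value 18×22/24 = 16.5000, running total 322.50
Total 322.50.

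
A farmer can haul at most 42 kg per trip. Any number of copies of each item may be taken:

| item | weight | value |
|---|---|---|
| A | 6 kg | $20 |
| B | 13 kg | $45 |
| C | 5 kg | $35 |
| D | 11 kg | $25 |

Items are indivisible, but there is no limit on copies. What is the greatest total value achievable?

Best value-per-unit is C at 35/5, and filling with it alone uses weight 8×5=40. No mix of the others beats 8×35 = 280.

$280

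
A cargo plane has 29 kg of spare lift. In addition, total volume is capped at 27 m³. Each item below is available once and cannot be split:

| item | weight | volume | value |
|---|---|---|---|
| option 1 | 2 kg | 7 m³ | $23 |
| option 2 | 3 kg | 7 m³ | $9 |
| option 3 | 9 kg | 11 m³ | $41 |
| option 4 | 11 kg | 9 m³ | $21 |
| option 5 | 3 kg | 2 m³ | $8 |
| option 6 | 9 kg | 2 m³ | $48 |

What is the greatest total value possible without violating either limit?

$121

Feasible sets respecting both limits:
- option 1+option 2+option 3+option 6: weight 23, volume 27, value 121
- option 1+option 3+option 5+option 6: weight 23, volume 22, value 120
- option 1+option 3+option 6: weight 20, volume 20, value 112
Best: $121.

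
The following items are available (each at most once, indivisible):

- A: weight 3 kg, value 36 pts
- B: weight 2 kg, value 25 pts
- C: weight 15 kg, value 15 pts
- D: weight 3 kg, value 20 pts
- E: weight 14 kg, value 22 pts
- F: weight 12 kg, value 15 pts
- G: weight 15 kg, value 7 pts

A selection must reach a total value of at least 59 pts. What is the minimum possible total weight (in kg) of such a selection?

Subsets with value ≥ 59, sorted by total weight:
- A+B: weight 5, value 61
- A+B+D: weight 8, value 81
Minimum weight: 5 kg.

5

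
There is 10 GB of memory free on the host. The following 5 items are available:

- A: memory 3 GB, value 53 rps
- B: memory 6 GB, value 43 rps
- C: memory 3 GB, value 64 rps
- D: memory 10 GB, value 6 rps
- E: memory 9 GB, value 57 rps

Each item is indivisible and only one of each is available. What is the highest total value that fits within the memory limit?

117 rps

This is a 0/1 knapsack; check combinations near the capacity.
- A+C: memory 3+3=6, value 53+64=117
- B+C: memory 6+3=9, value 43+64=107
- A+B: memory 3+6=9, value 53+43=96
- C: memory 3, value 64
- E: memory 9, value 57
Best: 117 rps.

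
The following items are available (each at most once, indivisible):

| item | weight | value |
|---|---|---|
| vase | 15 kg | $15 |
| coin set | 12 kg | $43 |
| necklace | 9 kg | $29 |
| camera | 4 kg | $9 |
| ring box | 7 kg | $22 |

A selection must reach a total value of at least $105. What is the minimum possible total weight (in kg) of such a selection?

43

Subsets with value ≥ 105, sorted by total weight:
- vase+coin set+necklace+ring box: weight 43, value 109
- vase+coin set+necklace+camera+ring box: weight 47, value 118
Minimum weight: 43 kg.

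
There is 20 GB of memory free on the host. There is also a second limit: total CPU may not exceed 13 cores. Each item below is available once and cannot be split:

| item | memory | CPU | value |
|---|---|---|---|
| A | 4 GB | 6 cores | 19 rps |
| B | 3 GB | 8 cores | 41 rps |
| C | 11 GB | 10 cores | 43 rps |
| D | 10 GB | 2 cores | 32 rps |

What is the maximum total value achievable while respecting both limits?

Feasible sets respecting both limits:
- B+D: memory 13, CPU 10, value 73
- A+D: memory 14, CPU 8, value 51
- C: memory 11, CPU 10, value 43
- B: memory 3, CPU 8, value 41
Best: 73 rps.

73 rps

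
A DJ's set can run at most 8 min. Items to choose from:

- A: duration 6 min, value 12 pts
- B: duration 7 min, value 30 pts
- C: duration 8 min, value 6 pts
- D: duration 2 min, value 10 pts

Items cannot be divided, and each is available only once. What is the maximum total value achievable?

30 pts

Check high-value combinations within 8 min:
- B: duration 7, value 30
- A+D: duration 6+2=8, value 12+10=22
- A: duration 6, value 12
- D: duration 2, value 10
- C: duration 8, value 6
Best: 30 pts.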